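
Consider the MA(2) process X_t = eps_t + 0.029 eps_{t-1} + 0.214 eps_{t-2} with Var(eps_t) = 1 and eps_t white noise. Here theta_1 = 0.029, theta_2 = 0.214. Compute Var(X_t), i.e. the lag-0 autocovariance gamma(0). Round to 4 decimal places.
\gamma(0) = 1.0466

For an MA(q) process X_t = eps_t + sum_i theta_i eps_{t-i} with
Var(eps_t) = sigma^2, the variance is
  gamma(0) = sigma^2 * (1 + sum_i theta_i^2).
  sum_i theta_i^2 = (0.029)^2 + (0.214)^2 = 0.000841 + 0.045796 = 0.046637.
  gamma(0) = 1 * (1 + 0.046637) = 1 * 1.046637 = 1.046637, which rounds to 1.0466.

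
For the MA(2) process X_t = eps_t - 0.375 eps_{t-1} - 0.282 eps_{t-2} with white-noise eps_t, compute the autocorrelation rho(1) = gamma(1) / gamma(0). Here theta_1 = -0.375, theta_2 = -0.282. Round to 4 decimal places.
\rho(1) = -0.2207

For an MA(q) process with theta_0 = 1, the autocovariance is
  gamma(k) = sigma^2 * sum_{i=0..q-k} theta_i * theta_{i+k},
and rho(k) = gamma(k) / gamma(0). Sigma^2 cancels.
  numerator   = (1)*(-0.375) + (-0.375)*(-0.282) = -0.26925.
  denominator = (1)^2 + (-0.375)^2 + (-0.282)^2 = 1.220149.
  rho(1) = -0.26925 / 1.220149 = -0.2207.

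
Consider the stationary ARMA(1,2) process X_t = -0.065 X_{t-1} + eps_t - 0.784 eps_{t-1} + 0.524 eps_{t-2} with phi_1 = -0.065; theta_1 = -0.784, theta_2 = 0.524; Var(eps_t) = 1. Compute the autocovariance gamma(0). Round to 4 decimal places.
\gamma(0) = 2.0577

Multiply the model equation by X_{t-k} and take expectations. With theta_0 = psi_0 = 1 and psi_j the MA(infinity) weights, this gives
  gamma(k) - sum_i phi_i gamma(k-i) = c_k,
  c_k = sigma^2 * sum_{j=k..q} theta_j psi_{j-k}   (c_k = 0 for k > q),
using gamma(-m) = gamma(m).
psi-weights needed (psi_j = theta_j + sum_i phi_i psi_{j-i}):
  psi_1 = theta_1 + phi_1 = -0.784 + (-0.065) = -0.849
  psi_2 = theta_2 + phi_1 psi_1 = 0.524 + (-0.065)(-0.849) = 0.579185
Right-hand sides:
  c_0 = sigma^2 (1 + theta_1 psi_1 + theta_2 psi_2) = 1 * (1 + (-0.784)(-0.849) + (0.524)(0.579185)) = 1 * 1.969109 = 1.969109
  c_1 = sigma^2 (theta_1 + theta_2 psi_1) = 1 * (-0.784 + (0.524)(-0.849)) = -1.228876
  c_2 = sigma^2 theta_2 = 1 * (0.524) = 0.524
Equations for k = 0 and k = 1 (AR order 1):
  gamma(0) = phi_1 gamma(1) + c_0
  gamma(1) = phi_1 gamma(0) + c_1
Substituting the second into the first: gamma(0) (1 - phi_1^2) = c_0 + phi_1 c_1, so
  gamma(0) = (c_0 + phi_1 c_1) / (1 - phi_1^2) = (1.969109 + (-0.065)(-1.228876)) / (1 - (-0.065)^2) = 2.048986 / 0.995775 = 2.05768.
Therefore gamma(0) = 2.0577 (to 4 decimal places).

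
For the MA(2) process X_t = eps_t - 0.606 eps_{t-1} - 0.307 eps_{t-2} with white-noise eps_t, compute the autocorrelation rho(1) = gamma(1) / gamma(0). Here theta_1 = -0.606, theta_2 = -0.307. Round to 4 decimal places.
\rho(1) = -0.2874

For an MA(q) process with theta_0 = 1, the autocovariance is
  gamma(k) = sigma^2 * sum_{i=0..q-k} theta_i * theta_{i+k},
and rho(k) = gamma(k) / gamma(0). Sigma^2 cancels.
  numerator   = (1)*(-0.606) + (-0.606)*(-0.307) = -0.419958.
  denominator = (1)^2 + (-0.606)^2 + (-0.307)^2 = 1.461485.
  rho(1) = -0.419958 / 1.461485 = -0.2874.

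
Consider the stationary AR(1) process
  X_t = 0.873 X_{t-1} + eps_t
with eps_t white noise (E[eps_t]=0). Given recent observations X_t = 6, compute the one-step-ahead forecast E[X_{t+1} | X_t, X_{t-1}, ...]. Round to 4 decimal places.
E[X_{t+1} \mid \mathcal F_t] = 5.2380

For an AR(p) model X_t = c + sum_i phi_i X_{t-i} + eps_t, the
one-step-ahead conditional mean is
  E[X_{t+1} | X_t, ...] = c + sum_i phi_i X_{t+1-i}.
Substitute known values:
  E[X_{t+1} | ...] = (0.873) * (6)
                   = 5.2380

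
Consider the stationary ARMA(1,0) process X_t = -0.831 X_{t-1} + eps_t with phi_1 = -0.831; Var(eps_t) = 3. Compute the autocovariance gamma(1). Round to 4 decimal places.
\gamma(1) = -8.0565

Multiply the model equation by X_{t-k} and take expectations. With theta_0 = psi_0 = 1 and psi_j the MA(infinity) weights, this gives
  gamma(k) - sum_i phi_i gamma(k-i) = c_k,
  c_k = sigma^2 * sum_{j=k..q} theta_j psi_{j-k}   (c_k = 0 for k > q),
using gamma(-m) = gamma(m).
Pure AR (q = 0): c_0 = sigma^2 = 3, c_k = 0 for k >= 1.
Equations for k = 0 and k = 1 (AR order 1):
  gamma(0) = phi_1 gamma(1) + c_0
  gamma(1) = phi_1 gamma(0) + c_1
Substituting the second into the first: gamma(0) (1 - phi_1^2) = c_0 + phi_1 c_1, so
  gamma(0) = c_0 / (1 - phi_1^2) = 3 / (1 - (-0.831)^2) = 3 / 0.309439 = 9.694964.
  gamma(1) = phi_1 gamma(0) = (-0.831)(9.694964) = -8.056515.
Therefore gamma(1) = -8.0565 (to 4 decimal places).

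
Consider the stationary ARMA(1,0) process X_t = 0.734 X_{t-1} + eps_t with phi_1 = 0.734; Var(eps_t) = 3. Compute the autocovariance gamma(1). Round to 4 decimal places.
\gamma(1) = 4.7740

Multiply the model equation by X_{t-k} and take expectations. With theta_0 = psi_0 = 1 and psi_j the MA(infinity) weights, this gives
  gamma(k) - sum_i phi_i gamma(k-i) = c_k,
  c_k = sigma^2 * sum_{j=k..q} theta_j psi_{j-k}   (c_k = 0 for k > q),
using gamma(-m) = gamma(m).
Pure AR (q = 0): c_0 = sigma^2 = 3, c_k = 0 for k >= 1.
Equations for k = 0 and k = 1 (AR order 1):
  gamma(0) = phi_1 gamma(1) + c_0
  gamma(1) = phi_1 gamma(0) + c_1
Substituting the second into the first: gamma(0) (1 - phi_1^2) = c_0 + phi_1 c_1, so
  gamma(0) = c_0 / (1 - phi_1^2) = 3 / (1 - (0.734)^2) = 3 / 0.461244 = 6.50415.
  gamma(1) = phi_1 gamma(0) = (0.734)(6.50415) = 4.774046.
Therefore gamma(1) = 4.7740 (to 4 decimal places).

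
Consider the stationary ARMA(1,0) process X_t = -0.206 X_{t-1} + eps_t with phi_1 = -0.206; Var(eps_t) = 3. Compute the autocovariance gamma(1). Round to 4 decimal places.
\gamma(1) = -0.6454

Multiply the model equation by X_{t-k} and take expectations. With theta_0 = psi_0 = 1 and psi_j the MA(infinity) weights, this gives
  gamma(k) - sum_i phi_i gamma(k-i) = c_k,
  c_k = sigma^2 * sum_{j=k..q} theta_j psi_{j-k}   (c_k = 0 for k > q),
using gamma(-m) = gamma(m).
Pure AR (q = 0): c_0 = sigma^2 = 3, c_k = 0 for k >= 1.
Equations for k = 0 and k = 1 (AR order 1):
  gamma(0) = phi_1 gamma(1) + c_0
  gamma(1) = phi_1 gamma(0) + c_1
Substituting the second into the first: gamma(0) (1 - phi_1^2) = c_0 + phi_1 c_1, so
  gamma(0) = c_0 / (1 - phi_1^2) = 3 / (1 - (-0.206)^2) = 3 / 0.957564 = 3.13295.
  gamma(1) = phi_1 gamma(0) = (-0.206)(3.13295) = -0.645388.
Therefore gamma(1) = -0.6454 (to 4 decimal places).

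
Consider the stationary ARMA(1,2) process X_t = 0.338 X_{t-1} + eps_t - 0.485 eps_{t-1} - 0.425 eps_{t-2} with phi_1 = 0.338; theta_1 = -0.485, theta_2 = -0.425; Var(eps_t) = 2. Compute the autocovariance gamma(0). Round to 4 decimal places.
\gamma(0) = 2.5520

Multiply the model equation by X_{t-k} and take expectations. With theta_0 = psi_0 = 1 and psi_j the MA(infinity) weights, this gives
  gamma(k) - sum_i phi_i gamma(k-i) = c_k,
  c_k = sigma^2 * sum_{j=k..q} theta_j psi_{j-k}   (c_k = 0 for k > q),
using gamma(-m) = gamma(m).
psi-weights needed (psi_j = theta_j + sum_i phi_i psi_{j-i}):
  psi_1 = theta_1 + phi_1 = -0.485 + (0.338) = -0.147
  psi_2 = theta_2 + phi_1 psi_1 = -0.425 + (0.338)(-0.147) = -0.474686
Right-hand sides:
  c_0 = sigma^2 (1 + theta_1 psi_1 + theta_2 psi_2) = 2 * (1 + (-0.485)(-0.147) + (-0.425)(-0.474686)) = 2 * 1.273037 = 2.546073
  c_1 = sigma^2 (theta_1 + theta_2 psi_1) = 2 * (-0.485 + (-0.425)(-0.147)) = -0.84505
  c_2 = sigma^2 theta_2 = 2 * (-0.425) = -0.85
Equations for k = 0 and k = 1 (AR order 1):
  gamma(0) = phi_1 gamma(1) + c_0
  gamma(1) = phi_1 gamma(0) + c_1
Substituting the second into the first: gamma(0) (1 - phi_1^2) = c_0 + phi_1 c_1, so
  gamma(0) = (c_0 + phi_1 c_1) / (1 - phi_1^2) = (2.546073 + (0.338)(-0.84505)) / (1 - (0.338)^2) = 2.260446 / 0.885756 = 2.551996.
Therefore gamma(0) = 2.5520 (to 4 decimal places).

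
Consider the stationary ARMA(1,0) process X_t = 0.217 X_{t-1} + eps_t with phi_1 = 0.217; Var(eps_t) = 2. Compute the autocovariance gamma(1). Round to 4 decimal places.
\gamma(1) = 0.4554

Multiply the model equation by X_{t-k} and take expectations. With theta_0 = psi_0 = 1 and psi_j the MA(infinity) weights, this gives
  gamma(k) - sum_i phi_i gamma(k-i) = c_k,
  c_k = sigma^2 * sum_{j=k..q} theta_j psi_{j-k}   (c_k = 0 for k > q),
using gamma(-m) = gamma(m).
Pure AR (q = 0): c_0 = sigma^2 = 2, c_k = 0 for k >= 1.
Equations for k = 0 and k = 1 (AR order 1):
  gamma(0) = phi_1 gamma(1) + c_0
  gamma(1) = phi_1 gamma(0) + c_1
Substituting the second into the first: gamma(0) (1 - phi_1^2) = c_0 + phi_1 c_1, so
  gamma(0) = c_0 / (1 - phi_1^2) = 2 / (1 - (0.217)^2) = 2 / 0.952911 = 2.098832.
  gamma(1) = phi_1 gamma(0) = (0.217)(2.098832) = 0.455447.
Therefore gamma(1) = 0.4554 (to 4 decimal places).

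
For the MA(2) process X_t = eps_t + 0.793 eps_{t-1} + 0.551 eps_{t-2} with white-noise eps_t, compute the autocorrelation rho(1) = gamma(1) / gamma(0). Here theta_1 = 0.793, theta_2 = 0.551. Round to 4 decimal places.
\rho(1) = 0.6365

For an MA(q) process with theta_0 = 1, the autocovariance is
  gamma(k) = sigma^2 * sum_{i=0..q-k} theta_i * theta_{i+k},
and rho(k) = gamma(k) / gamma(0). Sigma^2 cancels.
  numerator   = (1)*(0.793) + (0.793)*(0.551) = 1.229943.
  denominator = (1)^2 + (0.793)^2 + (0.551)^2 = 1.93245.
  rho(1) = 1.229943 / 1.93245 = 0.6365.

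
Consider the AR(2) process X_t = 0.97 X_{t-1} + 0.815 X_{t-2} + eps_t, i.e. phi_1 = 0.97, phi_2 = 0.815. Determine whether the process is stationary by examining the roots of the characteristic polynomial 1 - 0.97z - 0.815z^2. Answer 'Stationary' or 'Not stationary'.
\text{Not stationary}

The AR(p) characteristic polynomial is P(z) = 1 - 0.97z - 0.815z^2.
Stationarity requires all roots to lie outside the unit circle, i.e. |z| > 1 for every root.
Set 1 + (-0.97) z + (-0.815) z^2 = 0, i.e. a z^2 + b z + c = 0 with a = -0.815, b = -0.97, c = 1.
Discriminant D = b^2 - 4ac = (-0.97)^2 - 4*(-0.815)*1 = 0.9409 - (-3.26) = 4.2009.
D >= 0, so the roots are real: z = (-b +/- sqrt(D)) / (2a) = (0.97 +/- 2.04961) / (-1.63).
  z_1 = (0.97 + 2.04961) / (-1.63) = -1.8525,   |z_1| = 1.8525.
  z_2 = (0.97 - 2.04961) / (-1.63) = 0.6623,   |z_2| = 0.6623.
Moduli of all roots: 1.8525, 0.6623.
All moduli strictly greater than 1? No.
Verdict: Not stationary.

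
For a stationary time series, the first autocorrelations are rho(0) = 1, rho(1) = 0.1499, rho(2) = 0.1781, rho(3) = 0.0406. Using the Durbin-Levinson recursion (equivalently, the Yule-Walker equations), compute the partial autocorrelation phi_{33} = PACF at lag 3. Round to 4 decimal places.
\phi_{33} = -0.0060

The PACF at lag k is phi_{kk}, the last component of the solution
to the Yule-Walker system G_k phi = r_k where
  (G_k)_{ij} = rho(|i - j|), (r_k)_i = rho(i), i,j = 1..k.
Equivalently, Durbin-Levinson gives phi_{kk} iteratively:
  phi_{11} = rho(1)
  phi_{kk} = [rho(k) - sum_{j=1..k-1} phi_{k-1,j} rho(k-j)]
            / [1 - sum_{j=1..k-1} phi_{k-1,j} rho(j)],
  phi_{k,j} = phi_{k-1,j} - phi_{kk} phi_{k-1,k-j},  j = 1..k-1.
Step k = 1:
  phi_11 = rho(1) = 0.1499.
Step k = 2:
  phi_22 = [rho(2) - phi_11 rho(1)] / [1 - phi_11 rho(1)] = [0.1781 - (0.1499)(0.1499)] / [1 - (0.1499)(0.1499)]
         = 0.15562999 / 0.97752999 = 0.159207.
  Update: phi_21 = phi_11 - phi_22 phi_11 = 0.1499 - (0.159207)(0.1499) = 0.126035.
Step k = 3:
  phi_33 = [rho(3) - phi_21 rho(2) - phi_22 rho(1)] / [1 - phi_21 rho(1) - phi_22 rho(2)]
    numerator   = 0.0406 - (0.126035)(0.1781) - (0.159207)(0.1499) = -0.00571199
    denominator = 1 - (0.126035)(0.1499) - (0.159207)(0.1781) = 0.95275255
  phi_33 = -0.00571199 / 0.95275255 = -0.006.
Therefore phi_{33} = -0.0060.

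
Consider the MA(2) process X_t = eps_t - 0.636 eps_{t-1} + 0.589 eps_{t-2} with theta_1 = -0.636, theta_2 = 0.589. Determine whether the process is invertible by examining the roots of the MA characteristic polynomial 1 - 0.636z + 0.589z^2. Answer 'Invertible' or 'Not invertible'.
\text{Invertible}

The MA(q) characteristic polynomial is P(z) = 1 - 0.636z + 0.589z^2.
Invertibility requires all roots to lie outside the unit circle, i.e. |z| > 1 for every root.
Set 1 + (-0.636) z + (0.589) z^2 = 0, i.e. a z^2 + b z + c = 0 with a = 0.589, b = -0.636, c = 1.
Discriminant D = b^2 - 4ac = (-0.636)^2 - 4*(0.589)*1 = 0.404496 - (2.356) = -1.951504.
D < 0, so the roots are the complex-conjugate pair z = (-b +/- i sqrt(-D)) / (2a) = 0.5399 +/- 1.1859i.
For a conjugate pair |z|^2 = z * conj(z) = (product of roots) = c/a = 1/(0.589) = 1.697793, so |z| = sqrt(1.697793) = 1.303 for both roots.
Moduli of all roots: 1.3030, 1.3030.
All moduli strictly greater than 1? Yes.
Verdict: Invertible.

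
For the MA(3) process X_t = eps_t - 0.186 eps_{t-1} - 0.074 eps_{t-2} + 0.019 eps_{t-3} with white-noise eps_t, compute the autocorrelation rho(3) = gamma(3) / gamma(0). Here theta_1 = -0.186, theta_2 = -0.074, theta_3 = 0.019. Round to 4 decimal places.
\rho(3) = 0.0183

For an MA(q) process with theta_0 = 1, the autocovariance is
  gamma(k) = sigma^2 * sum_{i=0..q-k} theta_i * theta_{i+k},
and rho(k) = gamma(k) / gamma(0). Sigma^2 cancels.
  numerator   = (1)*(0.019) = 0.019.
  denominator = (1)^2 + (-0.186)^2 + (-0.074)^2 + (0.019)^2 = 1.040433.
  rho(3) = 0.019 / 1.040433 = 0.0183.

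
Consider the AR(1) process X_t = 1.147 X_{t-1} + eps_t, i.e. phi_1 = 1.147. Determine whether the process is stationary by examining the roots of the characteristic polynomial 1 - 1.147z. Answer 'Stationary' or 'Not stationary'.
\text{Not stationary}

The AR(p) characteristic polynomial is P(z) = 1 - 1.147z.
Stationarity requires all roots to lie outside the unit circle, i.e. |z| > 1 for every root.
This is linear in z: 1 + (-1.147) z = 0  =>  z = -1/(-1.147) = 0.87184,  |z| = 0.87184.
Moduli of all roots: 0.8718.
All moduli strictly greater than 1? No.
Verdict: Not stationary.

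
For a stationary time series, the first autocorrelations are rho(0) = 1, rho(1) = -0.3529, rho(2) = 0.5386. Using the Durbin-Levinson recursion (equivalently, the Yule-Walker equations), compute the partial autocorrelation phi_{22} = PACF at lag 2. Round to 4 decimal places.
\phi_{22} = 0.4730

The PACF at lag k is phi_{kk}, the last component of the solution
to the Yule-Walker system G_k phi = r_k where
  (G_k)_{ij} = rho(|i - j|), (r_k)_i = rho(i), i,j = 1..k.
Equivalently, Durbin-Levinson gives phi_{kk} iteratively:
  phi_{11} = rho(1)
  phi_{kk} = [rho(k) - sum_{j=1..k-1} phi_{k-1,j} rho(k-j)]
            / [1 - sum_{j=1..k-1} phi_{k-1,j} rho(j)],
  phi_{k,j} = phi_{k-1,j} - phi_{kk} phi_{k-1,k-j},  j = 1..k-1.
Step k = 1:
  phi_11 = rho(1) = -0.3529.
Step k = 2:
  phi_22 = [rho(2) - phi_11 rho(1)] / [1 - phi_11 rho(1)] = [0.5386 - (-0.3529)(-0.3529)] / [1 - (-0.3529)(-0.3529)]
         = 0.41406159 / 0.87546159 = 0.473.
Therefore phi_{22} = 0.4730.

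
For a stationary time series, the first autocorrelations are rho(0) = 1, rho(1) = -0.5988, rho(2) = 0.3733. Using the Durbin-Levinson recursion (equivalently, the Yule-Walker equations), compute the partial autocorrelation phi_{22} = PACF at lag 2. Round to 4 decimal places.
\phi_{22} = 0.0230

The PACF at lag k is phi_{kk}, the last component of the solution
to the Yule-Walker system G_k phi = r_k where
  (G_k)_{ij} = rho(|i - j|), (r_k)_i = rho(i), i,j = 1..k.
Equivalently, Durbin-Levinson gives phi_{kk} iteratively:
  phi_{11} = rho(1)
  phi_{kk} = [rho(k) - sum_{j=1..k-1} phi_{k-1,j} rho(k-j)]
            / [1 - sum_{j=1..k-1} phi_{k-1,j} rho(j)],
  phi_{k,j} = phi_{k-1,j} - phi_{kk} phi_{k-1,k-j},  j = 1..k-1.
Step k = 1:
  phi_11 = rho(1) = -0.5988.
Step k = 2:
  phi_22 = [rho(2) - phi_11 rho(1)] / [1 - phi_11 rho(1)] = [0.3733 - (-0.5988)(-0.5988)] / [1 - (-0.5988)(-0.5988)]
         = 0.01473856 / 0.64143856 = 0.023.
Therefore phi_{22} = 0.0230.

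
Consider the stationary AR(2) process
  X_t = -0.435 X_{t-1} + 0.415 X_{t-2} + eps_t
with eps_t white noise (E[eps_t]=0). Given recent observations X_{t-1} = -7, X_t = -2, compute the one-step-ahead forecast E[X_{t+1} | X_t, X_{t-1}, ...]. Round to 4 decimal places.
E[X_{t+1} \mid \mathcal F_t] = -2.0350

For an AR(p) model X_t = c + sum_i phi_i X_{t-i} + eps_t, the
one-step-ahead conditional mean is
  E[X_{t+1} | X_t, ...] = c + sum_i phi_i X_{t+1-i}.
Substitute known values:
  E[X_{t+1} | ...] = (-0.435) * (-2) + (0.415) * (-7)
                   = -2.0350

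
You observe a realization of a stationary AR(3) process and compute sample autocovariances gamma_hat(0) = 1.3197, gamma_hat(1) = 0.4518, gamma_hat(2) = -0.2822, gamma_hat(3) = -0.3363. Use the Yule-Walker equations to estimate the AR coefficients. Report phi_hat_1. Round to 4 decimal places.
\hat\phi_{1} = 0.4580

The Yule-Walker equations for an AR(p) process read, in matrix form,
  Gamma_p phi = r_p,   with   (Gamma_p)_{ij} = gamma(|i - j|),
                       (r_p)_i = gamma(i),   i,j = 1..p.
Substitute the sample gammas (Toeplitz matrix and right-hand side of size 3):
  Gamma_p = [[1.3197, 0.4518, -0.2822], [0.4518, 1.3197, 0.4518], [-0.2822, 0.4518, 1.3197]]
  r_p     = [0.4518, -0.2822, -0.3363]
Written out (R1..R3):
  (R1) 1.3197 phi_1 + 0.4518 phi_2 - 0.2822 phi_3 = 0.4518
  (R2) 0.4518 phi_1 + 1.3197 phi_2 + 0.4518 phi_3 = -0.2822
  (R3) -0.2822 phi_1 + 0.4518 phi_2 + 1.3197 phi_3 = -0.3363
Gaussian elimination:
  R2 <- R2 - (0.4518/1.3197) R1 = R2 - (0.342351) R1:  1.165026 phi_2 + 0.548411 phi_3 = -0.436874
  R3 <- R3 - (-0.2822/1.3197) R1 = R3 - (-0.213836) R1:  0.548411 phi_2 + 1.259355 phi_3 = -0.239689
  R3 <- R3 - (0.548411/1.165026) R2 = R3 - (0.470729) R2:  1.001202 phi_3 = -0.03404
Back-substitution:
  phi_hat_3 = -0.03404 / 1.001202 = -0.033999
  phi_hat_2 = (-0.436874 - (0.548411)(-0.033999)) / 1.165026 = -0.358987
  phi_hat_1 = (0.4518 - (0.4518)(-0.358987) - (-0.2822)(-0.033999)) / 1.3197 = 0.45798
So phi_hat = [0.4580, -0.3590, -0.0340].
Therefore phi_hat_1 = 0.4580.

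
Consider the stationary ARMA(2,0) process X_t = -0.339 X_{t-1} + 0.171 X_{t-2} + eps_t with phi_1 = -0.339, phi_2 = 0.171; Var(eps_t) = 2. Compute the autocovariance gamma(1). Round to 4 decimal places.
\gamma(1) = -1.0117

Multiply the model equation by X_{t-k} and take expectations. With theta_0 = psi_0 = 1 and psi_j the MA(infinity) weights, this gives
  gamma(k) - sum_i phi_i gamma(k-i) = c_k,
  c_k = sigma^2 * sum_{j=k..q} theta_j psi_{j-k}   (c_k = 0 for k > q),
using gamma(-m) = gamma(m).
Pure AR (q = 0): c_0 = sigma^2 = 2, c_k = 0 for k >= 1.
Equations for k = 0, 1, 2 (AR order 2, c_2 = 0):
  (E0) gamma(0) = phi_1 gamma(1) + phi_2 gamma(2) + c_0
  (E1) gamma(1) = phi_1 gamma(0) + phi_2 gamma(1) + c_1
  (E2) gamma(2) = phi_1 gamma(1) + phi_2 gamma(0)
From (E1): gamma(1) = A gamma(0) + B with
  A = phi_1 / (1 - phi_2) = -0.339 / 0.829 = -0.408926,   B = c_1 / (1 - phi_2) = 0 / 0.829 = 0.
Insert (E2) into (E0): gamma(0) (1 - phi_2^2) = phi_1 (1 + phi_2) gamma(1) + c_0.
  phi_1 (1 + phi_2) = (-0.339)(1.171) = -0.396969,   1 - phi_2^2 = 0.970759.
Replace gamma(1) by A gamma(0) + B and collect gamma(0):
  gamma(0) [0.970759 - (-0.396969)(-0.408926)] = c_0 = 2
  gamma(0) * 0.808428 = 2
  gamma(0) = 2 / 0.808428 = 2.473937.
  gamma(1) = A gamma(0) = (-0.408926)(2.473937) = -1.011658.
Therefore gamma(1) = -1.0117 (to 4 decimal places).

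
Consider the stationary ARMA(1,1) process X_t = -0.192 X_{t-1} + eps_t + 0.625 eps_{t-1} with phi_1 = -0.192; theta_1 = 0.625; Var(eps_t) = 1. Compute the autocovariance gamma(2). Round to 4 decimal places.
\gamma(2) = -0.0760

Multiply the model equation by X_{t-k} and take expectations. With theta_0 = psi_0 = 1 and psi_j the MA(infinity) weights, this gives
  gamma(k) - sum_i phi_i gamma(k-i) = c_k,
  c_k = sigma^2 * sum_{j=k..q} theta_j psi_{j-k}   (c_k = 0 for k > q),
using gamma(-m) = gamma(m).
psi-weights needed (psi_j = theta_j + sum_i phi_i psi_{j-i}):
  psi_1 = theta_1 + phi_1 = 0.625 + (-0.192) = 0.433
Right-hand sides:
  c_0 = sigma^2 (1 + theta_1 psi_1) = 1 * (1 + (0.625)(0.433)) = 1 * 1.270625 = 1.270625
  c_1 = sigma^2 theta_1 = 1 * (0.625) = 0.625
  c_2 = 0
Equations for k = 0 and k = 1 (AR order 1):
  gamma(0) = phi_1 gamma(1) + c_0
  gamma(1) = phi_1 gamma(0) + c_1
Substituting the second into the first: gamma(0) (1 - phi_1^2) = c_0 + phi_1 c_1, so
  gamma(0) = (c_0 + phi_1 c_1) / (1 - phi_1^2) = (1.270625 + (-0.192)(0.625)) / (1 - (-0.192)^2) = 1.150625 / 0.963136 = 1.194665.
  gamma(1) = phi_1 gamma(0) + c_1 = (-0.192)(1.194665) + (0.625) = 0.395624.
For k = 2 (> q): gamma(2) = phi_1 gamma(1) = (-0.192)(0.395624) = -0.07596.
Therefore gamma(2) = -0.0760 (to 4 decimal places).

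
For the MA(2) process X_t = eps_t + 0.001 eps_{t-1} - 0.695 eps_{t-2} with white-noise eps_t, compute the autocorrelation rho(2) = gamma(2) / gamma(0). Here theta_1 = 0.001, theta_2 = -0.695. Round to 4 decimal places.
\rho(2) = -0.4686

For an MA(q) process with theta_0 = 1, the autocovariance is
  gamma(k) = sigma^2 * sum_{i=0..q-k} theta_i * theta_{i+k},
and rho(k) = gamma(k) / gamma(0). Sigma^2 cancels.
  numerator   = (1)*(-0.695) = -0.695.
  denominator = (1)^2 + (0.001)^2 + (-0.695)^2 = 1.483026.
  rho(2) = -0.695 / 1.483026 = -0.4686.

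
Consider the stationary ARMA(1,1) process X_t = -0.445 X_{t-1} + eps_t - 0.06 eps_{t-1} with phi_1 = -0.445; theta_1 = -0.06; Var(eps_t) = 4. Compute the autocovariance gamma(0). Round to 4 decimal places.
\gamma(0) = 5.2720

Multiply the model equation by X_{t-k} and take expectations. With theta_0 = psi_0 = 1 and psi_j the MA(infinity) weights, this gives
  gamma(k) - sum_i phi_i gamma(k-i) = c_k,
  c_k = sigma^2 * sum_{j=k..q} theta_j psi_{j-k}   (c_k = 0 for k > q),
using gamma(-m) = gamma(m).
psi-weights needed (psi_j = theta_j + sum_i phi_i psi_{j-i}):
  psi_1 = theta_1 + phi_1 = -0.06 + (-0.445) = -0.505
Right-hand sides:
  c_0 = sigma^2 (1 + theta_1 psi_1) = 4 * (1 + (-0.06)(-0.505)) = 4 * 1.0303 = 4.1212
  c_1 = sigma^2 theta_1 = 4 * (-0.06) = -0.24
  c_2 = 0
Equations for k = 0 and k = 1 (AR order 1):
  gamma(0) = phi_1 gamma(1) + c_0
  gamma(1) = phi_1 gamma(0) + c_1
Substituting the second into the first: gamma(0) (1 - phi_1^2) = c_0 + phi_1 c_1, so
  gamma(0) = (c_0 + phi_1 c_1) / (1 - phi_1^2) = (4.1212 + (-0.445)(-0.24)) / (1 - (-0.445)^2) = 4.228 / 0.801975 = 5.271985.
Therefore gamma(0) = 5.2720 (to 4 decimal places).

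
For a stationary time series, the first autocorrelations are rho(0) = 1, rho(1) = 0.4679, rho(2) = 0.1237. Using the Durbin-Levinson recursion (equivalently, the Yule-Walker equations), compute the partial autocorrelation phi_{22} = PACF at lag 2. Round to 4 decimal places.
\phi_{22} = -0.1219

The PACF at lag k is phi_{kk}, the last component of the solution
to the Yule-Walker system G_k phi = r_k where
  (G_k)_{ij} = rho(|i - j|), (r_k)_i = rho(i), i,j = 1..k.
Equivalently, Durbin-Levinson gives phi_{kk} iteratively:
  phi_{11} = rho(1)
  phi_{kk} = [rho(k) - sum_{j=1..k-1} phi_{k-1,j} rho(k-j)]
            / [1 - sum_{j=1..k-1} phi_{k-1,j} rho(j)],
  phi_{k,j} = phi_{k-1,j} - phi_{kk} phi_{k-1,k-j},  j = 1..k-1.
Step k = 1:
  phi_11 = rho(1) = 0.4679.
Step k = 2:
  phi_22 = [rho(2) - phi_11 rho(1)] / [1 - phi_11 rho(1)] = [0.1237 - (0.4679)(0.4679)] / [1 - (0.4679)(0.4679)]
         = -0.09523041 / 0.78106959 = -0.1219.
Therefore phi_{22} = -0.1219.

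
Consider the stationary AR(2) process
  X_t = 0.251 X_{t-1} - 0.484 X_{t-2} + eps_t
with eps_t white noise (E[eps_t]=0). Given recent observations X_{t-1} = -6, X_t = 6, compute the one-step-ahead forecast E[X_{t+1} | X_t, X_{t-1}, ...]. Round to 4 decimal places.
E[X_{t+1} \mid \mathcal F_t] = 4.4100

For an AR(p) model X_t = c + sum_i phi_i X_{t-i} + eps_t, the
one-step-ahead conditional mean is
  E[X_{t+1} | X_t, ...] = c + sum_i phi_i X_{t+1-i}.
Substitute known values:
  E[X_{t+1} | ...] = (0.251) * (6) + (-0.484) * (-6)
                   = 4.4100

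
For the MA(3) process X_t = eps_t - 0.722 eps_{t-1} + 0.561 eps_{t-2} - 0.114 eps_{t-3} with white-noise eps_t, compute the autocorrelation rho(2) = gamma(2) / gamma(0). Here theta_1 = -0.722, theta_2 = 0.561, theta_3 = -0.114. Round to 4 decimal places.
\rho(2) = 0.3479

For an MA(q) process with theta_0 = 1, the autocovariance is
  gamma(k) = sigma^2 * sum_{i=0..q-k} theta_i * theta_{i+k},
and rho(k) = gamma(k) / gamma(0). Sigma^2 cancels.
  numerator   = (1)*(0.561) + (-0.722)*(-0.114) = 0.643308.
  denominator = (1)^2 + (-0.722)^2 + (0.561)^2 + (-0.114)^2 = 1.849001.
  rho(2) = 0.643308 / 1.849001 = 0.3479.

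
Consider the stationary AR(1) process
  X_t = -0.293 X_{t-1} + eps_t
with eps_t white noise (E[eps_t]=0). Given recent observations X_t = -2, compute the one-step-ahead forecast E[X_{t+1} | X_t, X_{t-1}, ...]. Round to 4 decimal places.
E[X_{t+1} \mid \mathcal F_t] = 0.5860

For an AR(p) model X_t = c + sum_i phi_i X_{t-i} + eps_t, the
one-step-ahead conditional mean is
  E[X_{t+1} | X_t, ...] = c + sum_i phi_i X_{t+1-i}.
Substitute known values:
  E[X_{t+1} | ...] = (-0.293) * (-2)
                   = 0.5860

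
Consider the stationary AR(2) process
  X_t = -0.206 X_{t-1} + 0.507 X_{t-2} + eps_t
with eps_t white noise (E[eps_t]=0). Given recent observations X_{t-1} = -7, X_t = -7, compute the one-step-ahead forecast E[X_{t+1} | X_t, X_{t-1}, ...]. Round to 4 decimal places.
E[X_{t+1} \mid \mathcal F_t] = -2.1070

For an AR(p) model X_t = c + sum_i phi_i X_{t-i} + eps_t, the
one-step-ahead conditional mean is
  E[X_{t+1} | X_t, ...] = c + sum_i phi_i X_{t+1-i}.
Substitute known values:
  E[X_{t+1} | ...] = (-0.206) * (-7) + (0.507) * (-7)
                   = -2.1070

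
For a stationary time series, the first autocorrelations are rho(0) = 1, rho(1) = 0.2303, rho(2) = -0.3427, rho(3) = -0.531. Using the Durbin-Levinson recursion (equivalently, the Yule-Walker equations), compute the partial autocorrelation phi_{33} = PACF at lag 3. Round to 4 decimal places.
\phi_{33} = -0.4131

The PACF at lag k is phi_{kk}, the last component of the solution
to the Yule-Walker system G_k phi = r_k where
  (G_k)_{ij} = rho(|i - j|), (r_k)_i = rho(i), i,j = 1..k.
Equivalently, Durbin-Levinson gives phi_{kk} iteratively:
  phi_{11} = rho(1)
  phi_{kk} = [rho(k) - sum_{j=1..k-1} phi_{k-1,j} rho(k-j)]
            / [1 - sum_{j=1..k-1} phi_{k-1,j} rho(j)],
  phi_{k,j} = phi_{k-1,j} - phi_{kk} phi_{k-1,k-j},  j = 1..k-1.
Step k = 1:
  phi_11 = rho(1) = 0.2303.
Step k = 2:
  phi_22 = [rho(2) - phi_11 rho(1)] / [1 - phi_11 rho(1)] = [-0.3427 - (0.2303)(0.2303)] / [1 - (0.2303)(0.2303)]
         = -0.39573809 / 0.94696191 = -0.417903.
  Update: phi_21 = phi_11 - phi_22 phi_11 = 0.2303 - (-0.417903)(0.2303) = 0.326543.
Step k = 3:
  phi_33 = [rho(3) - phi_21 rho(2) - phi_22 rho(1)] / [1 - phi_21 rho(1) - phi_22 rho(2)]
    numerator   = -0.531 - (0.326543)(-0.3427) - (-0.417903)(0.2303) = -0.32285068
    denominator = 1 - (0.326543)(0.2303) - (-0.417903)(-0.3427) = 0.78158183
  phi_33 = -0.32285068 / 0.78158183 = -0.4131.
Therefore phi_{33} = -0.4131.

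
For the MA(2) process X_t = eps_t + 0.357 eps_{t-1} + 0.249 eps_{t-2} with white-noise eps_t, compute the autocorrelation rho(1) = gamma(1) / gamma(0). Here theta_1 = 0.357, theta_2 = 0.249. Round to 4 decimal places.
\rho(1) = 0.3749

For an MA(q) process with theta_0 = 1, the autocovariance is
  gamma(k) = sigma^2 * sum_{i=0..q-k} theta_i * theta_{i+k},
and rho(k) = gamma(k) / gamma(0). Sigma^2 cancels.
  numerator   = (1)*(0.357) + (0.357)*(0.249) = 0.445893.
  denominator = (1)^2 + (0.357)^2 + (0.249)^2 = 1.18945.
  rho(1) = 0.445893 / 1.18945 = 0.3749.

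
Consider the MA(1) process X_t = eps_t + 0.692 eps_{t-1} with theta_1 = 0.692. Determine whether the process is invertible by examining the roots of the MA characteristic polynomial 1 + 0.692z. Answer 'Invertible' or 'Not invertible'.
\text{Invertible}

The MA(q) characteristic polynomial is P(z) = 1 + 0.692z.
Invertibility requires all roots to lie outside the unit circle, i.e. |z| > 1 for every root.
This is linear in z: 1 + (0.692) z = 0  =>  z = -1/(0.692) = -1.445087,  |z| = 1.445087.
Moduli of all roots: 1.4451.
All moduli strictly greater than 1? Yes.
Verdict: Invertible.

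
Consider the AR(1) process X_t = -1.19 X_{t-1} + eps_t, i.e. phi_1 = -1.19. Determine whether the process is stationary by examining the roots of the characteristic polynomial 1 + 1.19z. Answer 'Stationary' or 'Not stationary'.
\text{Not stationary}

The AR(p) characteristic polynomial is P(z) = 1 + 1.19z.
Stationarity requires all roots to lie outside the unit circle, i.e. |z| > 1 for every root.
This is linear in z: 1 + (1.19) z = 0  =>  z = -1/(1.19) = -0.840336,  |z| = 0.840336.
Moduli of all roots: 0.8403.
All moduli strictly greater than 1? No.
Verdict: Not stationary.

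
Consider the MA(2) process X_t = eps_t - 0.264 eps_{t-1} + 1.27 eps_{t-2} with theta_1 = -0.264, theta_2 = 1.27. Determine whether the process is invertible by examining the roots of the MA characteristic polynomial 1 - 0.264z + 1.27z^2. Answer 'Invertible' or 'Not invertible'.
\text{Not invertible}

The MA(q) characteristic polynomial is P(z) = 1 - 0.264z + 1.27z^2.
Invertibility requires all roots to lie outside the unit circle, i.e. |z| > 1 for every root.
Set 1 + (-0.264) z + (1.27) z^2 = 0, i.e. a z^2 + b z + c = 0 with a = 1.27, b = -0.264, c = 1.
Discriminant D = b^2 - 4ac = (-0.264)^2 - 4*(1.27)*1 = 0.069696 - (5.08) = -5.010304.
D < 0, so the roots are the complex-conjugate pair z = (-b +/- i sqrt(-D)) / (2a) = 0.1039 +/- 0.8812i.
For a conjugate pair |z|^2 = z * conj(z) = (product of roots) = c/a = 1/(1.27) = 0.787402, so |z| = sqrt(0.787402) = 0.8874 for both roots.
Moduli of all roots: 0.8874, 0.8874.
All moduli strictly greater than 1? No.
Verdict: Not invertible.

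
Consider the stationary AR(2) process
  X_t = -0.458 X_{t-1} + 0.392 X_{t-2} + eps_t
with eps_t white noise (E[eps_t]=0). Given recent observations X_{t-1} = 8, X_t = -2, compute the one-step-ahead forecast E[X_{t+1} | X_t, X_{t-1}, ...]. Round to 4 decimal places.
E[X_{t+1} \mid \mathcal F_t] = 4.0520

For an AR(p) model X_t = c + sum_i phi_i X_{t-i} + eps_t, the
one-step-ahead conditional mean is
  E[X_{t+1} | X_t, ...] = c + sum_i phi_i X_{t+1-i}.
Substitute known values:
  E[X_{t+1} | ...] = (-0.458) * (-2) + (0.392) * (8)
                   = 4.0520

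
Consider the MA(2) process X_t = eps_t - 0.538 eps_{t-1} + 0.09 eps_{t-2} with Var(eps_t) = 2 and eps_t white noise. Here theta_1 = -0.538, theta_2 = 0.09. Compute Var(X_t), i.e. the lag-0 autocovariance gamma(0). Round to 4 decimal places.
\gamma(0) = 2.5951

For an MA(q) process X_t = eps_t + sum_i theta_i eps_{t-i} with
Var(eps_t) = sigma^2, the variance is
  gamma(0) = sigma^2 * (1 + sum_i theta_i^2).
  sum_i theta_i^2 = (-0.538)^2 + (0.09)^2 = 0.289444 + 0.0081 = 0.297544.
  gamma(0) = 2 * (1 + 0.297544) = 2 * 1.297544 = 2.595088, which rounds to 2.5951.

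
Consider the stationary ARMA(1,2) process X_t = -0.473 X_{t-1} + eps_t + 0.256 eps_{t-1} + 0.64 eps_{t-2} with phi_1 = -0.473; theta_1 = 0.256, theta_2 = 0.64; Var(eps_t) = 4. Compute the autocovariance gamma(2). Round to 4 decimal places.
\gamma(2) = 3.9113

Multiply the model equation by X_{t-k} and take expectations. With theta_0 = psi_0 = 1 and psi_j the MA(infinity) weights, this gives
  gamma(k) - sum_i phi_i gamma(k-i) = c_k,
  c_k = sigma^2 * sum_{j=k..q} theta_j psi_{j-k}   (c_k = 0 for k > q),
using gamma(-m) = gamma(m).
psi-weights needed (psi_j = theta_j + sum_i phi_i psi_{j-i}):
  psi_1 = theta_1 + phi_1 = 0.256 + (-0.473) = -0.217
  psi_2 = theta_2 + phi_1 psi_1 = 0.64 + (-0.473)(-0.217) = 0.742641
Right-hand sides:
  c_0 = sigma^2 (1 + theta_1 psi_1 + theta_2 psi_2) = 4 * (1 + (0.256)(-0.217) + (0.64)(0.742641)) = 4 * 1.419738 = 5.678953
  c_1 = sigma^2 (theta_1 + theta_2 psi_1) = 4 * (0.256 + (0.64)(-0.217)) = 0.46848
  c_2 = sigma^2 theta_2 = 4 * (0.64) = 2.56
Equations for k = 0 and k = 1 (AR order 1):
  gamma(0) = phi_1 gamma(1) + c_0
  gamma(1) = phi_1 gamma(0) + c_1
Substituting the second into the first: gamma(0) (1 - phi_1^2) = c_0 + phi_1 c_1, so
  gamma(0) = (c_0 + phi_1 c_1) / (1 - phi_1^2) = (5.678953 + (-0.473)(0.46848)) / (1 - (-0.473)^2) = 5.457362 / 0.776271 = 7.030228.
  gamma(1) = phi_1 gamma(0) + c_1 = (-0.473)(7.030228) + (0.46848) = -2.856818.
For k = 2: gamma(2) = phi_1 gamma(1) + c_2
  = (-0.473)(-2.856818) + (2.56) = 3.911275.
Therefore gamma(2) = 3.9113 (to 4 decimal places).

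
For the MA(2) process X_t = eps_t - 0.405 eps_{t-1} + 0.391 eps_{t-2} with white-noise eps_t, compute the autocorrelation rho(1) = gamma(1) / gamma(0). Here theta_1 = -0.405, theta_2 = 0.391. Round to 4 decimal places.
\rho(1) = -0.4278

For an MA(q) process with theta_0 = 1, the autocovariance is
  gamma(k) = sigma^2 * sum_{i=0..q-k} theta_i * theta_{i+k},
and rho(k) = gamma(k) / gamma(0). Sigma^2 cancels.
  numerator   = (1)*(-0.405) + (-0.405)*(0.391) = -0.563355.
  denominator = (1)^2 + (-0.405)^2 + (0.391)^2 = 1.316906.
  rho(1) = -0.563355 / 1.316906 = -0.4278.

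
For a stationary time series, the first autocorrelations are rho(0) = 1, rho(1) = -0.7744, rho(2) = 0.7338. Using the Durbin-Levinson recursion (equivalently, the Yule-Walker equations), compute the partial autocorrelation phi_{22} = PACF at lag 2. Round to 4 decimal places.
\phi_{22} = 0.3350

The PACF at lag k is phi_{kk}, the last component of the solution
to the Yule-Walker system G_k phi = r_k where
  (G_k)_{ij} = rho(|i - j|), (r_k)_i = rho(i), i,j = 1..k.
Equivalently, Durbin-Levinson gives phi_{kk} iteratively:
  phi_{11} = rho(1)
  phi_{kk} = [rho(k) - sum_{j=1..k-1} phi_{k-1,j} rho(k-j)]
            / [1 - sum_{j=1..k-1} phi_{k-1,j} rho(j)],
  phi_{k,j} = phi_{k-1,j} - phi_{kk} phi_{k-1,k-j},  j = 1..k-1.
Step k = 1:
  phi_11 = rho(1) = -0.7744.
Step k = 2:
  phi_22 = [rho(2) - phi_11 rho(1)] / [1 - phi_11 rho(1)] = [0.7338 - (-0.7744)(-0.7744)] / [1 - (-0.7744)(-0.7744)]
         = 0.13410464 / 0.40030464 = 0.335.
Therefore phi_{22} = 0.3350.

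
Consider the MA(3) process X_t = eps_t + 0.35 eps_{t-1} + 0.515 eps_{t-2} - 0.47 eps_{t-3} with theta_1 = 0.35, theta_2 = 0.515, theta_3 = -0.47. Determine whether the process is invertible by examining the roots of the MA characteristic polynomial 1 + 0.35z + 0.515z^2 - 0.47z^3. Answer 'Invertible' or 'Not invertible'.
\text{Invertible}

The MA(q) characteristic polynomial is P(z) = 1 + 0.35z + 0.515z^2 - 0.47z^3.
Invertibility requires all roots to lie outside the unit circle, i.e. |z| > 1 for every root.
Degree 3: look for a simple real root z0 first, then factor out (1 - z/z0) and solve the remaining quadratic.
Testing z0 = 2: P(2) = 1 + (0.35)(2) + (0.515)(2)^2 + (-0.47)(2)^3
  = 1 + (0.7) + (2.06) + (-3.76) = 0.  So z_0 = 2 is a root, |z_0| = 2.
Divide out the factor (1 - 0.5 z) = (1 - z/z0) (since 1/z0 = 0.5):
  P(z) = (1 - 0.5 z)(1 + (0.85) z + (0.94) z^2)
  [check: z-coef 0.85 - (0.5) = 0.35; z^2-coef 0.94 - (0.5)(0.85) = 0.515; z^3-coef -(0.5)(0.94) = -0.47.]
Remaining roots from the quadratic factor 1 + (0.85) z + (0.94) z^2:
  Set 1 + (0.85) z + (0.94) z^2 = 0, i.e. a z^2 + b z + c = 0 with a = 0.94, b = 0.85, c = 1.
  Discriminant D = b^2 - 4ac = (0.85)^2 - 4*(0.94)*1 = 0.7225 - (3.76) = -3.0375.
  D < 0, so the roots are the complex-conjugate pair z = (-b +/- i sqrt(-D)) / (2a) = -0.4521 +/- 0.927i.
  For a conjugate pair |z|^2 = z * conj(z) = (product of roots) = c/a = 1/(0.94) = 1.06383, so |z| = sqrt(1.06383) = 1.0314 for both roots.
Moduli of all roots: 2.0000, 1.0314, 1.0314.
All moduli strictly greater than 1? Yes.
Verdict: Invertible.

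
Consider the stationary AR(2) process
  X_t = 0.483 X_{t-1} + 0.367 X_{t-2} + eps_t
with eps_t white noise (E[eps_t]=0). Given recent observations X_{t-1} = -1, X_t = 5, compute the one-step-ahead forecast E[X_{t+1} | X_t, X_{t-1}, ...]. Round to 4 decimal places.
E[X_{t+1} \mid \mathcal F_t] = 2.0480

For an AR(p) model X_t = c + sum_i phi_i X_{t-i} + eps_t, the
one-step-ahead conditional mean is
  E[X_{t+1} | X_t, ...] = c + sum_i phi_i X_{t+1-i}.
Substitute known values:
  E[X_{t+1} | ...] = (0.483) * (5) + (0.367) * (-1)
                   = 2.0480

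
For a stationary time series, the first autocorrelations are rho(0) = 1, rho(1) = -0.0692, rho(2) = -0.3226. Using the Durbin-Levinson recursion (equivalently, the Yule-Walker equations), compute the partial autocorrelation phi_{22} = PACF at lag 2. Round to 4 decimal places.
\phi_{22} = -0.3290

The PACF at lag k is phi_{kk}, the last component of the solution
to the Yule-Walker system G_k phi = r_k where
  (G_k)_{ij} = rho(|i - j|), (r_k)_i = rho(i), i,j = 1..k.
Equivalently, Durbin-Levinson gives phi_{kk} iteratively:
  phi_{11} = rho(1)
  phi_{kk} = [rho(k) - sum_{j=1..k-1} phi_{k-1,j} rho(k-j)]
            / [1 - sum_{j=1..k-1} phi_{k-1,j} rho(j)],
  phi_{k,j} = phi_{k-1,j} - phi_{kk} phi_{k-1,k-j},  j = 1..k-1.
Step k = 1:
  phi_11 = rho(1) = -0.0692.
Step k = 2:
  phi_22 = [rho(2) - phi_11 rho(1)] / [1 - phi_11 rho(1)] = [-0.3226 - (-0.0692)(-0.0692)] / [1 - (-0.0692)(-0.0692)]
         = -0.32738864 / 0.99521136 = -0.329.
Therefore phi_{22} = -0.3290.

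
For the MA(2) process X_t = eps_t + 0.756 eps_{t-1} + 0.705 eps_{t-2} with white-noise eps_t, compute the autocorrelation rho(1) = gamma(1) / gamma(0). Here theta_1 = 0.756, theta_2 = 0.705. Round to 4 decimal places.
\rho(1) = 0.6231

For an MA(q) process with theta_0 = 1, the autocovariance is
  gamma(k) = sigma^2 * sum_{i=0..q-k} theta_i * theta_{i+k},
and rho(k) = gamma(k) / gamma(0). Sigma^2 cancels.
  numerator   = (1)*(0.756) + (0.756)*(0.705) = 1.28898.
  denominator = (1)^2 + (0.756)^2 + (0.705)^2 = 2.068561.
  rho(1) = 1.28898 / 2.068561 = 0.6231.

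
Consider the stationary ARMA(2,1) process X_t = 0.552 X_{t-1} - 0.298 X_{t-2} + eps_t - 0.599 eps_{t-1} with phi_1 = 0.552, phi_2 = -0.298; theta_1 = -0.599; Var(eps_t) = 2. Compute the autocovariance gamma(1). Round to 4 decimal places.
\gamma(1) = 0.0449

Multiply the model equation by X_{t-k} and take expectations. With theta_0 = psi_0 = 1 and psi_j the MA(infinity) weights, this gives
  gamma(k) - sum_i phi_i gamma(k-i) = c_k,
  c_k = sigma^2 * sum_{j=k..q} theta_j psi_{j-k}   (c_k = 0 for k > q),
using gamma(-m) = gamma(m).
psi-weights needed (psi_j = theta_j + sum_i phi_i psi_{j-i}):
  psi_1 = theta_1 + phi_1 = -0.599 + (0.552) = -0.047
Right-hand sides:
  c_0 = sigma^2 (1 + theta_1 psi_1) = 2 * (1 + (-0.599)(-0.047)) = 2 * 1.028153 = 2.056306
  c_1 = sigma^2 theta_1 = 2 * (-0.599) = -1.198
  c_2 = 0
Equations for k = 0, 1, 2 (AR order 2, c_2 = 0):
  (E0) gamma(0) = phi_1 gamma(1) + phi_2 gamma(2) + c_0
  (E1) gamma(1) = phi_1 gamma(0) + phi_2 gamma(1) + c_1
  (E2) gamma(2) = phi_1 gamma(1) + phi_2 gamma(0)
From (E1): gamma(1) = A gamma(0) + B with
  A = phi_1 / (1 - phi_2) = 0.552 / 1.298 = 0.42527,   B = c_1 / (1 - phi_2) = -1.198 / 1.298 = -0.922958.
Insert (E2) into (E0): gamma(0) (1 - phi_2^2) = phi_1 (1 + phi_2) gamma(1) + c_0.
  phi_1 (1 + phi_2) = (0.552)(0.702) = 0.387504,   1 - phi_2^2 = 0.911196.
Replace gamma(1) by A gamma(0) + B and collect gamma(0):
  gamma(0) [0.911196 - (0.387504)(0.42527)] = (0.387504)(-0.922958) + 2.056306
  gamma(0) * 0.746402 = 1.698656
  gamma(0) = 1.698656 / 0.746402 = 2.275791.
  gamma(1) = A gamma(0) + B = (0.42527)(2.275791) + (-0.922958) = 0.044867.
Therefore gamma(1) = 0.0449 (to 4 decimal places).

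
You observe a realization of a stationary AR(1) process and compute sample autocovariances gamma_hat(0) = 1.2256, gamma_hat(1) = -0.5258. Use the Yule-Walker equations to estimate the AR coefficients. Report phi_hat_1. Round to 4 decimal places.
\hat\phi_{1} = -0.4290

The Yule-Walker equations for an AR(p) process read, in matrix form,
  Gamma_p phi = r_p,   with   (Gamma_p)_{ij} = gamma(|i - j|),
                       (r_p)_i = gamma(i),   i,j = 1..p.
Substitute the sample gammas (Toeplitz matrix and right-hand side of size 1):
  Gamma_p = [[1.2256]]
  r_p     = [-0.5258]
With p = 1 this is the single equation gamma(0) phi_1 = gamma(1):
  phi_hat_1 = gamma(1) / gamma(0) = -0.5258 / 1.2256 = -0.4290.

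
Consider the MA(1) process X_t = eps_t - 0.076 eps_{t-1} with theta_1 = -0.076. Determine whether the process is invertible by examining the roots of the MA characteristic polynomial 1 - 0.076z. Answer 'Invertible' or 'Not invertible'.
\text{Invertible}

The MA(q) characteristic polynomial is P(z) = 1 - 0.076z.
Invertibility requires all roots to lie outside the unit circle, i.e. |z| > 1 for every root.
This is linear in z: 1 + (-0.076) z = 0  =>  z = -1/(-0.076) = 13.157895,  |z| = 13.157895.
Moduli of all roots: 13.1579.
All moduli strictly greater than 1? Yes.
Verdict: Invertible.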